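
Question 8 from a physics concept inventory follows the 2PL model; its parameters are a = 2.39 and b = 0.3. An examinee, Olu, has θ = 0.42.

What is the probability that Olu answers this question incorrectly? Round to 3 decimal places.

0.429

P(θ) = 1 / (1 + exp(−a(θ − b)))
Exponent: 2.39 × (0.42 − 0.3) = 0.2868
1/(1 + e^{-0.2868}) = 0.5712
P(incorrect) = 1 − 0.5712 = 0.4288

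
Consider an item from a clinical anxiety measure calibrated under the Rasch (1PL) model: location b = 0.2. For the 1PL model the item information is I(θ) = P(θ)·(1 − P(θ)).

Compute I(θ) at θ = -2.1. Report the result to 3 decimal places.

0.083

P = 1/(1+e^{2.3000}) = 0.0911
P(1−P) = 0.0911 × 0.9089 = 0.0828
I = P(1−P) = 0.08282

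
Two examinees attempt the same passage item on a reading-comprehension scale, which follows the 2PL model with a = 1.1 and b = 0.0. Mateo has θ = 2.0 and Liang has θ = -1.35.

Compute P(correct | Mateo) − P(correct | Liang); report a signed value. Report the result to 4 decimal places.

0.7156

P(θ) = 1 / (1 + exp(−a(θ − b)))
P(Mateo) = 0.9002  [exponent 2.2000]
P(Liang) = 0.1847  [exponent -1.4850]
Difference = 0.9002 − 0.1847 = 0.7156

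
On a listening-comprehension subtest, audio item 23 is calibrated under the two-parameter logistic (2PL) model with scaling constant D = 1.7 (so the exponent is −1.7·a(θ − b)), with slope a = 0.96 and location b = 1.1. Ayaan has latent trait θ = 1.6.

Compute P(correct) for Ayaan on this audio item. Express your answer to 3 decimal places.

0.693

P(θ) = 1 / (1 + exp(−D·a(θ − b)))
Exponent: 1.7 × 0.96 × (1.6 − 1.1) = 0.8160
1/(1 + e^{-0.8160}) = 0.6934
P = 0.6934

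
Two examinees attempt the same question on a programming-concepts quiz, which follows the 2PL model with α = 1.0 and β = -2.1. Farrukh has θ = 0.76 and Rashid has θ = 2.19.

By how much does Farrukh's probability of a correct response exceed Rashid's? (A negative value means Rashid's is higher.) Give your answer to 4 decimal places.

P(θ) = 1 / (1 + exp(−α(θ − β)))
P(Farrukh) = 0.9458  [exponent 2.8600]
P(Rashid) = 0.9865  [exponent 4.2900]
Difference = 0.9458 − 0.9865 = -0.0406

-0.0406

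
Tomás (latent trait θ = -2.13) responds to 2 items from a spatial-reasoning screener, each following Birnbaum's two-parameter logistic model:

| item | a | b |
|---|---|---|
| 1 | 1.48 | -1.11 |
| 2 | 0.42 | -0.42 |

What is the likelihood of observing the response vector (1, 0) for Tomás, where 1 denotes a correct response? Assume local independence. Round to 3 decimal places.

0.122

P(θ) = 1 / (1 + exp(−a(θ − b)))
P_1 = 1/(1+e^{1.5096}) = 0.1810
P_2 = 1/(1+e^{0.7182}) = 0.3278
L = P_1 × (1−P_2) = 0.1810 × 0.6722 = 0.12167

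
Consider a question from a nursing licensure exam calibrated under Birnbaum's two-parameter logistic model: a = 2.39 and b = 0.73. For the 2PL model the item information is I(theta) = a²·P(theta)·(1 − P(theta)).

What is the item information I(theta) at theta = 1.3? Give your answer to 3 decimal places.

P = 1/(1+e^{-1.3623}) = 0.7961
P(1−P) = 0.7961 × 0.2039 = 0.1623
I = a² × P(1−P) = 2.39² × 0.1623 = 0.92710

0.927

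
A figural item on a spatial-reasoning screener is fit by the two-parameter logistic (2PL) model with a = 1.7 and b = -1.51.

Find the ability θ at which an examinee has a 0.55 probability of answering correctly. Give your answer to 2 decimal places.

-1.39

P(θ) = 1 / (1 + exp(−a(θ − b)))
logit = ln(0.5500/0.4500) = 0.2007
θ = b + logit/(a) = -1.51 + 0.2007/1.7000 = -1.3920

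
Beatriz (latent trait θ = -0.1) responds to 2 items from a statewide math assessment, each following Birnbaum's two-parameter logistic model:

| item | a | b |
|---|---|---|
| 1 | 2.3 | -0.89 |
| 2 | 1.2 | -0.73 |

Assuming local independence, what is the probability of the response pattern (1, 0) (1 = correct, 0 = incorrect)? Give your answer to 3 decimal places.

P(θ) = 1 / (1 + exp(−a(θ − b)))
P_1 = 1/(1+e^{-1.8170}) = 0.8602
P_2 = 1/(1+e^{-0.7560}) = 0.6805
L = P_1 × (1−P_2) = 0.8602 × 0.3195 = 0.27485

0.275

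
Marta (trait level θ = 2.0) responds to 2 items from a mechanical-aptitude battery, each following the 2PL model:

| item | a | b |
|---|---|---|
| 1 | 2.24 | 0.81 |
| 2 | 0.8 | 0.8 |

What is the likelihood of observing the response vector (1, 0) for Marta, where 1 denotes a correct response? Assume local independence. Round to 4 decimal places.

0.2589

P(θ) = 1 / (1 + exp(−a(θ − b)))
P_1 = 1/(1+e^{-2.6656}) = 0.9350
P_2 = 1/(1+e^{-0.9600}) = 0.7231
L = P_1 × (1−P_2) = 0.9350 × 0.2769 = 0.25887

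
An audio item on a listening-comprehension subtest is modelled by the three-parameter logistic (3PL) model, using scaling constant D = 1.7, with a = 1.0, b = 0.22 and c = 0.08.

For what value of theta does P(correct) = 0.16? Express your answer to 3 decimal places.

-1.163

P(theta) = c + (1 − c) · 1 / (1 + exp(−D·a(theta − b)))
Remove guessing floor: (0.16 − 0.08)/(1 − 0.08) = 0.0870
logit = ln(0.0870/0.9130) = -2.3514
theta = b + logit/(1.7·a) = 0.22 + (-2.3514)/1.7000 = -1.1632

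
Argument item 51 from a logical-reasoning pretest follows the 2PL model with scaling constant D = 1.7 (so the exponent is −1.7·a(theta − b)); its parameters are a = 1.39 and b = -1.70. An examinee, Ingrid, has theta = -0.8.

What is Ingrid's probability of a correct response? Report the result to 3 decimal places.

0.893

P(theta) = 1 / (1 + exp(−D·a(theta − b)))
Exponent: 1.7 × 1.39 × (-0.8 − (-1.70)) = 2.1267
1/(1 + e^{-2.1267}) = 0.8935
P = 0.8935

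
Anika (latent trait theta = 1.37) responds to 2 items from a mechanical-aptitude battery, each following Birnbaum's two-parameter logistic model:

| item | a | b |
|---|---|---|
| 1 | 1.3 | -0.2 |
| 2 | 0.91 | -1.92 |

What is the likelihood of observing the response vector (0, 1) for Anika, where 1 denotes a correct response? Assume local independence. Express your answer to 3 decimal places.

P(theta) = 1 / (1 + exp(−a(theta − b)))
P_1 = 1/(1+e^{-2.0410}) = 0.8850
P_2 = 1/(1+e^{-2.9939}) = 0.9523
L = (1−P_1) × P_2 = 0.1150 × 0.9523 = 0.10948

0.109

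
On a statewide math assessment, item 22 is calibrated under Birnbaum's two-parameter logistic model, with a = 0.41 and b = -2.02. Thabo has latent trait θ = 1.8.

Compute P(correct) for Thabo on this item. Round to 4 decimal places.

P(θ) = 1 / (1 + exp(−a(θ − b)))
Exponent: 0.41 × (1.8 − (-2.02)) = 1.5662
1/(1 + e^{-1.5662}) = 0.8272

0.8272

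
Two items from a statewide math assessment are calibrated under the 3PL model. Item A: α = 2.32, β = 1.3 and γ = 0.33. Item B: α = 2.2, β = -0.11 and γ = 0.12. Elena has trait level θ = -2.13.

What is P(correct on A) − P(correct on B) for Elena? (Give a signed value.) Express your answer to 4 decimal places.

P(θ) = γ + (1 − γ) · 1 / (1 + exp(−α(θ − β)))
P_A = 0.3302
P_B = 0.1302
P_A − P_B = 0.2000

0.2000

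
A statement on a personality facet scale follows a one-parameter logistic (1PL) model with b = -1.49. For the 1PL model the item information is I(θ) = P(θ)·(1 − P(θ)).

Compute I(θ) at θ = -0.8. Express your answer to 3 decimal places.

0.222

P = 1/(1+e^{-0.6900}) = 0.6660
P(1−P) = 0.6660 × 0.3340 = 0.2225
I = P(1−P) = 0.22245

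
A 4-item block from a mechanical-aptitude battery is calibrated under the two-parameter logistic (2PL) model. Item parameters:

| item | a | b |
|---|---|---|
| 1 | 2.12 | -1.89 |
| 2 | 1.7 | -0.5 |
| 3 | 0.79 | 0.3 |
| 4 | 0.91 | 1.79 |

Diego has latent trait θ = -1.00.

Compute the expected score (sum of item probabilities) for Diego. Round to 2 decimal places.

P(θ) = 1 / (1 + exp(−a(θ − b)))
P_1 = 1/(1+e^{-1.8868}) = 0.8684
P_2 = 1/(1+e^{0.8500}) = 0.2994
P_3 = 1/(1+e^{1.0270}) = 0.2637
P_4 = 1/(1+e^{2.5389}) = 0.0732
E[score] = 0.8684 + 0.2994 + 0.2637 + 0.0732 = 1.5047

1.50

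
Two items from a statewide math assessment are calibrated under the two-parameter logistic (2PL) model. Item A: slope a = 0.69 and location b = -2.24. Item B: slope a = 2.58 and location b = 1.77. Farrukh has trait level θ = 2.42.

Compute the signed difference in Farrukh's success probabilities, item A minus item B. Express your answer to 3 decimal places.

0.119

P(θ) = 1 / (1 + exp(−a(θ − b)))
P_A = 0.9614
P_B = 0.8425
P_A − P_B = 0.1189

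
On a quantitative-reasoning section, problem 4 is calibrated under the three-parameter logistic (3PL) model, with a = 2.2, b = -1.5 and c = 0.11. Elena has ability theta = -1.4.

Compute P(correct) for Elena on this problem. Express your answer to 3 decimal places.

P(theta) = c + (1 − c) · 1 / (1 + exp(−a(theta − b)))
Exponent: 2.2 × (-1.4 − (-1.5)) = 0.2200
1/(1 + e^{-0.2200}) = 0.5548
P = 0.11 + 0.89 × 0.5548 = 0.6038

0.604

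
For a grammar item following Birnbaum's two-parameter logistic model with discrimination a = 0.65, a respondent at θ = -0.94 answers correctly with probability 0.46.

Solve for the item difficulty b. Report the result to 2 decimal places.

-0.69

P(θ) = 1 / (1 + exp(−a(θ − b)))
logit(0.46) = ln(0.46/0.54) = -0.1603
b = θ − logit/(a) = -0.94 − (-0.1603)/0.6500 = -0.6933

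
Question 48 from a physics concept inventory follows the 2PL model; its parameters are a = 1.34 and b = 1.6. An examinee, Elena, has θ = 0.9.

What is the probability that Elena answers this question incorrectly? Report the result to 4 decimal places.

0.7187

P(θ) = 1 / (1 + exp(−a(θ − b)))
Exponent: 1.34 × (0.9 − 1.6) = -0.9380
1/(1 + e^{0.9380}) = 0.2813
P(incorrect) = 1 − 0.2813 = 0.7187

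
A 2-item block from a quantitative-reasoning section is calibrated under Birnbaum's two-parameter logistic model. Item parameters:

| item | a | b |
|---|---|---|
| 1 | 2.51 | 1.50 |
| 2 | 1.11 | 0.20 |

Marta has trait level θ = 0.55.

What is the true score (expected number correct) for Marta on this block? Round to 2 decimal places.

0.68

P(θ) = 1 / (1 + exp(−a(θ − b)))
P_1 = 1/(1+e^{2.3845}) = 0.0844
P_2 = 1/(1+e^{-0.3885}) = 0.5959
E[score] = 0.0844 + 0.5959 = 0.6803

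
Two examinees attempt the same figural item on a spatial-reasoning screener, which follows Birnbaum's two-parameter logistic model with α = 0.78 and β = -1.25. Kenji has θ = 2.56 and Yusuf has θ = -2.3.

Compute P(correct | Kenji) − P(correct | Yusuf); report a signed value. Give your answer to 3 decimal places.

P(θ) = 1 / (1 + exp(−α(θ − β)))
P(Kenji) = 0.9513  [exponent 2.9718]
P(Yusuf) = 0.3060  [exponent -0.8190]
Difference = 0.9513 − 0.3060 = 0.6453

0.645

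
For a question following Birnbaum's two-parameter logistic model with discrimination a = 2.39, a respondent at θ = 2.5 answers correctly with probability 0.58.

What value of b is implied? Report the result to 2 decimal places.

P(θ) = 1 / (1 + exp(−a(θ − b)))
logit(0.58) = ln(0.58/0.42) = 0.3228
b = θ − logit/(a) = 2.5 − 0.3228/2.3900 = 2.3649

2.36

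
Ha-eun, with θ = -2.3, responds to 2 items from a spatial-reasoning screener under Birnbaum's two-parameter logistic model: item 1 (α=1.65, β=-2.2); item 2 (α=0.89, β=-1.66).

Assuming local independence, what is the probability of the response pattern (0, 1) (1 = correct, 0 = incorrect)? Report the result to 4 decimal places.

0.1955

P(θ) = 1 / (1 + exp(−α(θ − β)))
P_1 = 1/(1+e^{0.1650}) = 0.4588
P_2 = 1/(1+e^{0.5696}) = 0.3613
L = (1−P_1) × P_2 = 0.5412 × 0.3613 = 0.19554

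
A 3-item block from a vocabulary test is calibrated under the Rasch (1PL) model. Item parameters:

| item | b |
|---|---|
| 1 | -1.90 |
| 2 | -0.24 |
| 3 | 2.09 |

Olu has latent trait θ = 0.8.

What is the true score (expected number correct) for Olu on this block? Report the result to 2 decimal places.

P(θ) = 1 / (1 + exp(−(θ − b)))
P_1 = 1/(1+e^{-2.7000}) = 0.9370
P_2 = 1/(1+e^{-1.0400}) = 0.7389
P_3 = 1/(1+e^{1.2900}) = 0.2159
E[score] = 0.9370 + 0.7389 + 0.2159 = 1.8917

1.89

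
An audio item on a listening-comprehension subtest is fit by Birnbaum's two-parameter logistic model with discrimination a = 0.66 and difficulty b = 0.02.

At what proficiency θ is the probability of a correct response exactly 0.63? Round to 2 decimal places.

P(θ) = 1 / (1 + exp(−a(θ − b)))
logit = ln(0.6300/0.3700) = 0.5322
θ = b + logit/(a) = 0.02 + 0.5322/0.6600 = 0.8264

0.83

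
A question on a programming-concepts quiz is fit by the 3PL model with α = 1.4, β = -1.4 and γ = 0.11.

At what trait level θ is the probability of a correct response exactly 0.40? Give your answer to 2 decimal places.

-1.92

P(θ) = γ + (1 − γ) · 1 / (1 + exp(−α(θ − β)))
Remove guessing floor: (0.40 − 0.11)/(1 − 0.11) = 0.3258
logit = ln(0.3258/0.6742) = -0.7270
θ = β + logit/(α) = -1.4 + (-0.7270)/1.4000 = -1.9193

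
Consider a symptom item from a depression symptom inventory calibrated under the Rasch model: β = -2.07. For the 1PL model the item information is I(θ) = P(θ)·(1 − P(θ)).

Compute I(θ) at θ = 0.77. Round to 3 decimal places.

0.052

P = 1/(1+e^{-2.8400}) = 0.9448
P(1−P) = 0.9448 × 0.0552 = 0.0522
I = P(1−P) = 0.05215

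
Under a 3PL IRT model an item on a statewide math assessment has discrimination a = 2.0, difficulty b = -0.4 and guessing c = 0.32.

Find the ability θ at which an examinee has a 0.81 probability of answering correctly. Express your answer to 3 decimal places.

0.074

P(θ) = c + (1 − c) · 1 / (1 + exp(−a(θ − b)))
Remove guessing floor: (0.81 − 0.32)/(1 − 0.32) = 0.7206
logit = ln(0.7206/0.2794) = 0.9474
θ = b + logit/(a) = -0.4 + 0.9474/2.0000 = 0.0737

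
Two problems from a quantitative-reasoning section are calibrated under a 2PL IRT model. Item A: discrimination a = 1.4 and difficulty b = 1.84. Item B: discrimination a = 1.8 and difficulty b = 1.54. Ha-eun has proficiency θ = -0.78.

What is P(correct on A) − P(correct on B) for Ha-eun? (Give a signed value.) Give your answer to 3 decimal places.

0.010

P(θ) = 1 / (1 + exp(−a(θ − b)))
P_A = 0.0249
P_B = 0.0151
P_A − P_B = 0.0098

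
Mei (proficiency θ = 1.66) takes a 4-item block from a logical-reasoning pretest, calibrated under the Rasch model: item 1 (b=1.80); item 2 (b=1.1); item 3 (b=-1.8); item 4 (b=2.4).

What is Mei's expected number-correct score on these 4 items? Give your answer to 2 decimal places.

2.39

P(θ) = 1 / (1 + exp(−(θ − b)))
P_1 = 1/(1+e^{0.1400}) = 0.4651
P_2 = 1/(1+e^{-0.5600}) = 0.6365
P_3 = 1/(1+e^{-3.4600}) = 0.9695
P_4 = 1/(1+e^{0.7400}) = 0.3230
E[score] = 0.4651 + 0.6365 + 0.9695 + 0.3230 = 2.3940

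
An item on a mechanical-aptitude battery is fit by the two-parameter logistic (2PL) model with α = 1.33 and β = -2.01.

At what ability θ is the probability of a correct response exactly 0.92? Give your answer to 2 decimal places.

P(θ) = 1 / (1 + exp(−α(θ − β)))
logit = ln(0.9200/0.0800) = 2.4423
θ = β + logit/(α) = -2.01 + 2.4423/1.3300 = -0.1736

-0.17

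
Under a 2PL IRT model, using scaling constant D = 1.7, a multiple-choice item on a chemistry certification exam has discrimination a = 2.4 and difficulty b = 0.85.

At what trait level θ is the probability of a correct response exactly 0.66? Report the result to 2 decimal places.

P(θ) = 1 / (1 + exp(−D·a(θ − b)))
logit = ln(0.6600/0.3400) = 0.6633
θ = b + logit/(1.7·a) = 0.85 + 0.6633/4.0800 = 1.0126

1.01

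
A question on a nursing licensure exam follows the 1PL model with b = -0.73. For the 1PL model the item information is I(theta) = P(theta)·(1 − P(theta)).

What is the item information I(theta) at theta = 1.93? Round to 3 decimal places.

0.061

P = 1/(1+e^{-2.6600}) = 0.9346
P(1−P) = 0.9346 × 0.0654 = 0.0611
I = P(1−P) = 0.06110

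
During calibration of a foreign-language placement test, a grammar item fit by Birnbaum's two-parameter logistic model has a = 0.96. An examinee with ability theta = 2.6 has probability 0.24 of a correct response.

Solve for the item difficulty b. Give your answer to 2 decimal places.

P(theta) = 1 / (1 + exp(−a(theta − b)))
logit(0.24) = ln(0.24/0.76) = -1.1527
b = theta − logit/(a) = 2.6 − (-1.1527)/0.9600 = 3.8007

3.80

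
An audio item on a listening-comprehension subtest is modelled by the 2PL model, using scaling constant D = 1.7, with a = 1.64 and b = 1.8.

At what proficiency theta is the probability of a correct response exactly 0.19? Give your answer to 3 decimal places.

P(theta) = 1 / (1 + exp(−D·a(theta − b)))
logit = ln(0.1900/0.8100) = -1.4500
theta = b + logit/(1.7·a) = 1.8 + (-1.4500)/2.7880 = 1.2799

1.280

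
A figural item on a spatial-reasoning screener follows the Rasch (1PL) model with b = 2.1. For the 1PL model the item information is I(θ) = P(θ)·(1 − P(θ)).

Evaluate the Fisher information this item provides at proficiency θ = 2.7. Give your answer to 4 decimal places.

P = 1/(1+e^{-0.6000}) = 0.6457
P(1−P) = 0.6457 × 0.3543 = 0.2288
I = P(1−P) = 0.22878

0.2288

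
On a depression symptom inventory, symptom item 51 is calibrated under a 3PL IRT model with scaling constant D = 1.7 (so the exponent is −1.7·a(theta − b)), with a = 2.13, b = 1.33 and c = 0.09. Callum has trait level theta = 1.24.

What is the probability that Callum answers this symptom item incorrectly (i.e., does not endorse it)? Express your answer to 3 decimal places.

0.528

P(theta) = c + (1 − c) · 1 / (1 + exp(−D·a(theta − b)))
Exponent: 1.7 × 2.13 × (1.24 − 1.33) = -0.3259
1/(1 + e^{0.3259}) = 0.4192
P = 0.09 + 0.91 × 0.4192 = 0.4715
P(incorrect) = 1 − 0.4715 = 0.5285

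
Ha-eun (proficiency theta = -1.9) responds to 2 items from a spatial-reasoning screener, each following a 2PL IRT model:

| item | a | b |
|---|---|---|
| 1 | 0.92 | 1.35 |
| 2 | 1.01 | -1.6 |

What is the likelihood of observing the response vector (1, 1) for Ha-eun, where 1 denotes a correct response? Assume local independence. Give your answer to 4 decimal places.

P(theta) = 1 / (1 + exp(−a(theta − b)))
P_1 = 1/(1+e^{2.9900}) = 0.0479
P_2 = 1/(1+e^{0.3030}) = 0.4248
L = P_1 × P_2 = 0.0479 × 0.4248 = 0.02034

0.0203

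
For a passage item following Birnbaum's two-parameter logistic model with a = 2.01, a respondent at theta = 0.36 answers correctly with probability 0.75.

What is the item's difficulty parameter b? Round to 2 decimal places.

P(theta) = 1 / (1 + exp(−a(theta − b)))
logit(0.75) = ln(0.75/0.25) = 1.0986
b = theta − logit/(a) = 0.36 − 1.0986/2.0100 = -0.1866

-0.19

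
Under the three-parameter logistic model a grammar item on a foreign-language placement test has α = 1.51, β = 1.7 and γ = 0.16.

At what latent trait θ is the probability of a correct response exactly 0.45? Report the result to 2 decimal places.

P(θ) = γ + (1 − γ) · 1 / (1 + exp(−α(θ − β)))
Remove guessing floor: (0.45 − 0.16)/(1 − 0.16) = 0.3452
logit = ln(0.3452/0.6548) = -0.6400
θ = β + logit/(α) = 1.7 + (-0.6400)/1.5100 = 1.2761

1.28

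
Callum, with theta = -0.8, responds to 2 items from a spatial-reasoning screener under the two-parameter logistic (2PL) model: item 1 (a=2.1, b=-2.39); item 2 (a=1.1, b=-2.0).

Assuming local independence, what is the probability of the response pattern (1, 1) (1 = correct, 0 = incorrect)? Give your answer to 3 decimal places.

P(theta) = 1 / (1 + exp(−a(theta − b)))
P_1 = 1/(1+e^{-3.3390}) = 0.9657
P_2 = 1/(1+e^{-1.3200}) = 0.7892
L = P_1 × P_2 = 0.9657 × 0.7892 = 0.76215

0.762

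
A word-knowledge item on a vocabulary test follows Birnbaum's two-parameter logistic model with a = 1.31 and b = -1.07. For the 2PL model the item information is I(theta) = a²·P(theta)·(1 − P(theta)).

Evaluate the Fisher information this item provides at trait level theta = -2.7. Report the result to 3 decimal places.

P = 1/(1+e^{2.1353}) = 0.1057
P(1−P) = 0.1057 × 0.8943 = 0.0945
I = a² × P(1−P) = 1.31² × 0.0945 = 0.16224

0.162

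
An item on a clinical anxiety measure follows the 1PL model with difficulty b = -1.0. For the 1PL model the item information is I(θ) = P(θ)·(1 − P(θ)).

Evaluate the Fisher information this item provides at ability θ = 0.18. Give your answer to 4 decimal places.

0.1798

P = 1/(1+e^{-1.1800}) = 0.7649
P(1−P) = 0.7649 × 0.2351 = 0.1798
I = P(1−P) = 0.17980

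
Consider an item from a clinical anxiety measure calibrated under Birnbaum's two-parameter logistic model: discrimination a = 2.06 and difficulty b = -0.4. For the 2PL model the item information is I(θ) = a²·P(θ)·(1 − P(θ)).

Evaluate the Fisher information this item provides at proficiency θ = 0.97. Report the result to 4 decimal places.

0.2248

P = 1/(1+e^{-2.8222}) = 0.9439
P(1−P) = 0.9439 × 0.0561 = 0.0530
I = a² × P(1−P) = 2.06² × 0.0530 = 0.22485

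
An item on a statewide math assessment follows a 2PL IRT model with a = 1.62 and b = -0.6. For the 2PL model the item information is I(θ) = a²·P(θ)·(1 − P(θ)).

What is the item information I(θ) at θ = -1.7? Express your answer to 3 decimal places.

0.324

P = 1/(1+e^{1.7820}) = 0.1441
P(1−P) = 0.1441 × 0.8559 = 0.1233
I = a² × P(1−P) = 1.62² × 0.1233 = 0.32360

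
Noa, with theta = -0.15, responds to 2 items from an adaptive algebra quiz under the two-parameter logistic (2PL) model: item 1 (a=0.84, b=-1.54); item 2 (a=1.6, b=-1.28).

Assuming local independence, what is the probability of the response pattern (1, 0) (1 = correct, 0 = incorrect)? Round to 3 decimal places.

P(theta) = 1 / (1 + exp(−a(theta − b)))
P_1 = 1/(1+e^{-1.1676}) = 0.7627
P_2 = 1/(1+e^{-1.8080}) = 0.8591
L = P_1 × (1−P_2) = 0.7627 × 0.1409 = 0.10745

0.107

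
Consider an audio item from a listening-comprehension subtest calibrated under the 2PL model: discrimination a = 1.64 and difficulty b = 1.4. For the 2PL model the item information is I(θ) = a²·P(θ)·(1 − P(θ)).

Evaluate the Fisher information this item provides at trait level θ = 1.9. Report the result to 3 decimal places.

P = 1/(1+e^{-0.8200}) = 0.6942
P(1−P) = 0.6942 × 0.3058 = 0.2123
I = a² × P(1−P) = 1.64² × 0.2123 = 0.57093

0.571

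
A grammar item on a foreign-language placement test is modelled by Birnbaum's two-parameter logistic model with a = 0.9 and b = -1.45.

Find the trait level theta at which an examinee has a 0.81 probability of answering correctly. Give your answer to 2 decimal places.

0.16

P(theta) = 1 / (1 + exp(−a(theta − b)))
logit = ln(0.8100/0.1900) = 1.4500
theta = b + logit/(a) = -1.45 + 1.4500/0.9000 = 0.1611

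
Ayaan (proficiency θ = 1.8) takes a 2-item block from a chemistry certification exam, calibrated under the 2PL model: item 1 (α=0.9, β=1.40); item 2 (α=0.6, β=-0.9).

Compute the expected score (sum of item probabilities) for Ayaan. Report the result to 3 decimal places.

P(θ) = 1 / (1 + exp(−α(θ − β)))
P_1 = 1/(1+e^{-0.3600}) = 0.5890
P_2 = 1/(1+e^{-1.6200}) = 0.8348
E[score] = 0.5890 + 0.8348 = 1.4238

1.424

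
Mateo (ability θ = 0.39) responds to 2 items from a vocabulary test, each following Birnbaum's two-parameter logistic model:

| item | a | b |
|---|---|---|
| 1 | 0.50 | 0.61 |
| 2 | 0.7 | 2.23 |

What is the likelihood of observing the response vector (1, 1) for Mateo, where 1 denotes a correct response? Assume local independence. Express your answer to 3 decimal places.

0.102

P(θ) = 1 / (1 + exp(−a(θ − b)))
P_1 = 1/(1+e^{0.1100}) = 0.4725
P_2 = 1/(1+e^{1.2880}) = 0.2162
L = P_1 × P_2 = 0.4725 × 0.2162 = 0.10216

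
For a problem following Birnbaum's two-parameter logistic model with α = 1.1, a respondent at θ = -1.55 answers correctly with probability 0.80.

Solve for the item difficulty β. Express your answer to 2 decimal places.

-2.81

P(θ) = 1 / (1 + exp(−α(θ − β)))
logit(0.80) = ln(0.80/0.20) = 1.3863
β = θ − logit/(α) = -1.55 − 1.3863/1.1000 = -2.8103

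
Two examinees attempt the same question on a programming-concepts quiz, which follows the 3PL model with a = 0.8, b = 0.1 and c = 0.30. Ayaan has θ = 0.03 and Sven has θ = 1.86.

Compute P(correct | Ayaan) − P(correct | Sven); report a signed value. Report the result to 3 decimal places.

P(θ) = c + (1 − c) · 1 / (1 + exp(−a(θ − b)))
P(Ayaan) = 0.6402  [exponent -0.0560]
P(Sven) = 0.8624  [exponent 1.4080]
Difference = 0.6402 − 0.8624 = -0.2222

-0.222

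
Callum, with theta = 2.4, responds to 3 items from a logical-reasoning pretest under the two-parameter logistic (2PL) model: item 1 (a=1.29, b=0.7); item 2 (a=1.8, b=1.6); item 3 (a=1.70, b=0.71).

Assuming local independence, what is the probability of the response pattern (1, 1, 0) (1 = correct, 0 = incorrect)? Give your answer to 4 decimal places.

P(theta) = 1 / (1 + exp(−a(theta − b)))
P_1 = 1/(1+e^{-2.1930}) = 0.8996
P_2 = 1/(1+e^{-1.4400}) = 0.8085
P_3 = 1/(1+e^{-2.8730}) = 0.9465
L = P_1 × P_2 × (1−P_3) = 0.8996 × 0.8085 × 0.0535 = 0.03891

0.0389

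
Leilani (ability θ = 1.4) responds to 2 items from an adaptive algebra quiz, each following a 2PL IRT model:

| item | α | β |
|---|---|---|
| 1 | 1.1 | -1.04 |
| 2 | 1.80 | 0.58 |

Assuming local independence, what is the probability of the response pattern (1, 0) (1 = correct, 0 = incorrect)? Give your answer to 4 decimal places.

P(θ) = 1 / (1 + exp(−α(θ − β)))
P_1 = 1/(1+e^{-2.6840}) = 0.9361
P_2 = 1/(1+e^{-1.4760}) = 0.8140
L = P_1 × (1−P_2) = 0.9361 × 0.1860 = 0.17414

0.1741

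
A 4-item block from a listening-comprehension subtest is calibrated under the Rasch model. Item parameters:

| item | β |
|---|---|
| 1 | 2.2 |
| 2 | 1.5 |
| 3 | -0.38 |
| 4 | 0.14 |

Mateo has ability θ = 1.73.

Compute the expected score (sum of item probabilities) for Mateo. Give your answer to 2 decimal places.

P(θ) = 1 / (1 + exp(−(θ − β)))
P_1 = 1/(1+e^{0.4700}) = 0.3846
P_2 = 1/(1+e^{-0.2300}) = 0.5572
P_3 = 1/(1+e^{-2.1100}) = 0.8919
P_4 = 1/(1+e^{-1.5900}) = 0.8306
E[score] = 0.3846 + 0.5572 + 0.8919 + 0.8306 = 2.6644

2.66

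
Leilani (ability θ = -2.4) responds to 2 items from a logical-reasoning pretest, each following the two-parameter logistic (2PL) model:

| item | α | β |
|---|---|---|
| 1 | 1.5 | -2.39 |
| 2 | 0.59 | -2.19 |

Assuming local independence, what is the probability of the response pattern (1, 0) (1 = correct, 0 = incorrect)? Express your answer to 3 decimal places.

0.263

P(θ) = 1 / (1 + exp(−α(θ − β)))
P_1 = 1/(1+e^{0.0150}) = 0.4963
P_2 = 1/(1+e^{0.1239}) = 0.4691
L = P_1 × (1−P_2) = 0.4963 × 0.5309 = 0.26348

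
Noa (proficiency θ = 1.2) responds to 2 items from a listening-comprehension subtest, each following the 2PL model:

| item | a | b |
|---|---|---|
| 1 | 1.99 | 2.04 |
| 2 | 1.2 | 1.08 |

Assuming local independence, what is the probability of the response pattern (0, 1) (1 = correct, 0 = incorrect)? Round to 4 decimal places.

P(θ) = 1 / (1 + exp(−a(θ − b)))
P_1 = 1/(1+e^{1.6716}) = 0.1582
P_2 = 1/(1+e^{-0.1440}) = 0.5359
L = (1−P_1) × P_2 = 0.8418 × 0.5359 = 0.45115

0.4511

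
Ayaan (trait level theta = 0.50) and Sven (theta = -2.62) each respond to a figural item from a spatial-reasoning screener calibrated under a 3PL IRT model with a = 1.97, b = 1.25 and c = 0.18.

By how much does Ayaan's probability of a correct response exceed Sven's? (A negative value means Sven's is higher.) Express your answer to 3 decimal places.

0.152

P(theta) = c + (1 − c) · 1 / (1 + exp(−a(theta − b)))
P(Ayaan) = 0.3324  [exponent -1.4775]
P(Sven) = 0.1804  [exponent -7.6239]
Difference = 0.3324 − 0.1804 = 0.1520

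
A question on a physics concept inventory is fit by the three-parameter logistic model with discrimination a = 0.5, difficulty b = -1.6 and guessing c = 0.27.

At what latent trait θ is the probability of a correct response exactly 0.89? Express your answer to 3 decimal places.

P(θ) = c + (1 − c) · 1 / (1 + exp(−a(θ − b)))
Remove guessing floor: (0.89 − 0.27)/(1 − 0.27) = 0.8493
logit = ln(0.8493/0.1507) = 1.7292
θ = b + logit/(a) = -1.6 + 1.7292/0.5000 = 1.8585

1.858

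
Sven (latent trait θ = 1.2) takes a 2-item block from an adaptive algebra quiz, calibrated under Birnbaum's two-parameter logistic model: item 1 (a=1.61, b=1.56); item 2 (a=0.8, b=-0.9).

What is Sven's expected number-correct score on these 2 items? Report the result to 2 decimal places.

1.20

P(θ) = 1 / (1 + exp(−a(θ − b)))
P_1 = 1/(1+e^{0.5796}) = 0.3590
P_2 = 1/(1+e^{-1.6800}) = 0.8429
E[score] = 0.3590 + 0.8429 = 1.2019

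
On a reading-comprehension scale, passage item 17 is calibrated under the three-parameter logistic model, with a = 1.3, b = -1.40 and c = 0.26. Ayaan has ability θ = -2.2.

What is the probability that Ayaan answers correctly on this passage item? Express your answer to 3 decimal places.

0.453

P(θ) = c + (1 − c) · 1 / (1 + exp(−a(θ − b)))
Exponent: 1.3 × (-2.2 − (-1.40)) = -1.0400
1/(1 + e^{1.0400}) = 0.2611
P = 0.26 + 0.74 × 0.2611 = 0.4533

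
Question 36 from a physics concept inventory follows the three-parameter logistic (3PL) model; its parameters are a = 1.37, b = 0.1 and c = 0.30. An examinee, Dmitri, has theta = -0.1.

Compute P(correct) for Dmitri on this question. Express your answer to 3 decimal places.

P(theta) = c + (1 − c) · 1 / (1 + exp(−a(theta − b)))
Exponent: 1.37 × (-0.1 − 0.1) = -0.2740
1/(1 + e^{0.2740}) = 0.4319
P = 0.30 + 0.70 × 0.4319 = 0.6023

0.602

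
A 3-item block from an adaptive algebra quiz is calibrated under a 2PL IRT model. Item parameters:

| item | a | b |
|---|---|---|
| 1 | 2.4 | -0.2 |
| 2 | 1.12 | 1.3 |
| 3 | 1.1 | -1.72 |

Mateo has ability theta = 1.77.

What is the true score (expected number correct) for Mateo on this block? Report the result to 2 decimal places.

P(theta) = 1 / (1 + exp(−a(theta − b)))
P_1 = 1/(1+e^{-4.7280}) = 0.9912
P_2 = 1/(1+e^{-0.5264}) = 0.6286
P_3 = 1/(1+e^{-3.8390}) = 0.9789
E[score] = 0.9912 + 0.6286 + 0.9789 = 2.5988

2.60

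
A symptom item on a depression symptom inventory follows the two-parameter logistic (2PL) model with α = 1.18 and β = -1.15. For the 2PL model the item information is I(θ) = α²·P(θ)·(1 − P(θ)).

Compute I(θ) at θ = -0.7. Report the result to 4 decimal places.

P = 1/(1+e^{-0.5310}) = 0.6297
P(1−P) = 0.6297 × 0.3703 = 0.2332
I = α² × P(1−P) = 1.18² × 0.2332 = 0.32467

0.3247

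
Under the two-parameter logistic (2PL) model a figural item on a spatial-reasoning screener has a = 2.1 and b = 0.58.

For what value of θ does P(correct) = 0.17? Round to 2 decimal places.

P(θ) = 1 / (1 + exp(−a(θ − b)))
logit = ln(0.1700/0.8300) = -1.5856
θ = b + logit/(a) = 0.58 + (-1.5856)/2.1000 = -0.1751

-0.18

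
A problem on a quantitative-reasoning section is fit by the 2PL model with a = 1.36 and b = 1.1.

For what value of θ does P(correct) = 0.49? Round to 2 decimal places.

P(θ) = 1 / (1 + exp(−a(θ − b)))
logit = ln(0.4900/0.5100) = -0.0400
θ = b + logit/(a) = 1.1 + (-0.0400)/1.3600 = 1.0706

1.07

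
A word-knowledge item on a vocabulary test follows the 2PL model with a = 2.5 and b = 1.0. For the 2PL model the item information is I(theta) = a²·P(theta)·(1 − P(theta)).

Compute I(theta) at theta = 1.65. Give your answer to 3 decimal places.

P = 1/(1+e^{-1.6250}) = 0.8355
P(1−P) = 0.8355 × 0.1645 = 0.1375
I = a² × P(1−P) = 2.5² × 0.1375 = 0.85907

0.859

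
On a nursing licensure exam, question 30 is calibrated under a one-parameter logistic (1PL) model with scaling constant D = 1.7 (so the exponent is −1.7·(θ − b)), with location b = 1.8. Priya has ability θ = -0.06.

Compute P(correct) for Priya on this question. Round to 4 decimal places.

0.0406

P(θ) = 1 / (1 + exp(−D·(θ − b)))
Exponent: 1.7 × (-0.06 − 1.8) = -3.1620
1/(1 + e^{3.1620}) = 0.0406
P = 0.0406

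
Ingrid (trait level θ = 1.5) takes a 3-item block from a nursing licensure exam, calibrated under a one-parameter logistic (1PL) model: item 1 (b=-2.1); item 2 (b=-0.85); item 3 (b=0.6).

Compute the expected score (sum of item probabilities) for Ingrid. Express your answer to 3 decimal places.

2.597

P(θ) = 1 / (1 + exp(−(θ − b)))
P_1 = 1/(1+e^{-3.6000}) = 0.9734
P_2 = 1/(1+e^{-2.3500}) = 0.9129
P_3 = 1/(1+e^{-0.9000}) = 0.7109
E[score] = 0.9734 + 0.9129 + 0.7109 = 2.5973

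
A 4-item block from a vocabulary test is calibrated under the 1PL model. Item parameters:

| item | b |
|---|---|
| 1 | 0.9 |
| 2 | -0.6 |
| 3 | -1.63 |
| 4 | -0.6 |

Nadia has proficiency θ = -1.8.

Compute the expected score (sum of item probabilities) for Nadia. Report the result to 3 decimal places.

0.984

P(θ) = 1 / (1 + exp(−(θ − b)))
P_1 = 1/(1+e^{2.7000}) = 0.0630
P_2 = 1/(1+e^{1.2000}) = 0.2315
P_3 = 1/(1+e^{0.1700}) = 0.4576
P_4 = 1/(1+e^{1.2000}) = 0.2315
E[score] = 0.0630 + 0.2315 + 0.4576 + 0.2315 = 0.9835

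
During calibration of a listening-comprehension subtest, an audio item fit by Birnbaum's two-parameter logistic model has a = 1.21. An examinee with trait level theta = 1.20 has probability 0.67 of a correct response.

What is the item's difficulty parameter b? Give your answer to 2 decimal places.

P(theta) = 1 / (1 + exp(−a(theta − b)))
logit(0.67) = ln(0.67/0.33) = 0.7082
b = theta − logit/(a) = 1.20 − 0.7082/1.2100 = 0.6147

0.61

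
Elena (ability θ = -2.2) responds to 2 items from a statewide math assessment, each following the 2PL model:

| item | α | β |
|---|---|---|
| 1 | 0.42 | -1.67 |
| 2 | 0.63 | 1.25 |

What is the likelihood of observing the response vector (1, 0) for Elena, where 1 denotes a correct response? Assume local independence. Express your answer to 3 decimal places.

0.399

P(θ) = 1 / (1 + exp(−α(θ − β)))
P_1 = 1/(1+e^{0.2226}) = 0.4446
P_2 = 1/(1+e^{2.1735}) = 0.1022
L = P_1 × (1−P_2) = 0.4446 × 0.8978 = 0.39916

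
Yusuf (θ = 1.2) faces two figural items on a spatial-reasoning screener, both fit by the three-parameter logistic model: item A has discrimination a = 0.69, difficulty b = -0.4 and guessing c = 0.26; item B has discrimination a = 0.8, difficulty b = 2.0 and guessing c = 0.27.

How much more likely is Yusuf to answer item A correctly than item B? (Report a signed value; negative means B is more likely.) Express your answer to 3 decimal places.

0.294

P(θ) = c + (1 − c) · 1 / (1 + exp(−a(θ − b)))
P_A = 0.8157
P_B = 0.5220
P_A − P_B = 0.2937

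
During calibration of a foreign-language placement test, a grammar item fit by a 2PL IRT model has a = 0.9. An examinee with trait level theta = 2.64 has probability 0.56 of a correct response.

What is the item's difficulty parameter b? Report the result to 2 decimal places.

2.37

P(theta) = 1 / (1 + exp(−a(theta − b)))
logit(0.56) = ln(0.56/0.44) = 0.2412
b = theta − logit/(a) = 2.64 − 0.2412/0.9000 = 2.3720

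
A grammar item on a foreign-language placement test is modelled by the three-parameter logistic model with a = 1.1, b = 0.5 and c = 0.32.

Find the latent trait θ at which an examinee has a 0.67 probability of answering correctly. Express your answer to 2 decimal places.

P(θ) = c + (1 − c) · 1 / (1 + exp(−a(θ − b)))
Remove guessing floor: (0.67 − 0.32)/(1 − 0.32) = 0.5147
logit = ln(0.5147/0.4853) = 0.0588
θ = b + logit/(a) = 0.5 + 0.0588/1.1000 = 0.5535

0.55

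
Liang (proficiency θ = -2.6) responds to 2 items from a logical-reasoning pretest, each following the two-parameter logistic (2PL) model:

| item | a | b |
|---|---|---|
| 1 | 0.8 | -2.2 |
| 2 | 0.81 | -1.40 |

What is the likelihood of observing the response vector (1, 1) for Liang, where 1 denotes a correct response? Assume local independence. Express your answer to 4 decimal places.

P(θ) = 1 / (1 + exp(−a(θ − b)))
P_1 = 1/(1+e^{0.3200}) = 0.4207
P_2 = 1/(1+e^{0.9720}) = 0.2745
L = P_1 × P_2 = 0.4207 × 0.2745 = 0.11547

0.1155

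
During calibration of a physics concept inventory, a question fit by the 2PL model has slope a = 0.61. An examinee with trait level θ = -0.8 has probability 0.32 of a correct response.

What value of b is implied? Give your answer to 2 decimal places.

0.44

P(θ) = 1 / (1 + exp(−a(θ − b)))
logit(0.32) = ln(0.32/0.68) = -0.7538
b = θ − logit/(a) = -0.8 − (-0.7538)/0.6100 = 0.4357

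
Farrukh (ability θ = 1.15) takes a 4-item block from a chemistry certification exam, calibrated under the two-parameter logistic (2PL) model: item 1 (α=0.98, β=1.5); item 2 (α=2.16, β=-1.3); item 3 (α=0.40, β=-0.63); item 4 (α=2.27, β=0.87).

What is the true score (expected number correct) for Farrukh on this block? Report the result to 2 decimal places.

2.73

P(θ) = 1 / (1 + exp(−α(θ − β)))
P_1 = 1/(1+e^{0.3430}) = 0.4151
P_2 = 1/(1+e^{-5.2920}) = 0.9950
P_3 = 1/(1+e^{-0.7120}) = 0.6708
P_4 = 1/(1+e^{-0.6356}) = 0.6538
E[score] = 0.4151 + 0.9950 + 0.6708 + 0.6538 = 2.7347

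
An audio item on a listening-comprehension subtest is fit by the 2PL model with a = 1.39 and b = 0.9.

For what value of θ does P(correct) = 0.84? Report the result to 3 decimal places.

P(θ) = 1 / (1 + exp(−a(θ − b)))
logit = ln(0.8400/0.1600) = 1.6582
θ = b + logit/(a) = 0.9 + 1.6582/1.3900 = 2.0930

2.093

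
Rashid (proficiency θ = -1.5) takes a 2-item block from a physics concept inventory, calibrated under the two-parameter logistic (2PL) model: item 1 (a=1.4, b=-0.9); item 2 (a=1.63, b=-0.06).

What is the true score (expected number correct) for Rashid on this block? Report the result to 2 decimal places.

P(θ) = 1 / (1 + exp(−a(θ − b)))
P_1 = 1/(1+e^{0.8400}) = 0.3015
P_2 = 1/(1+e^{2.3472}) = 0.0873
E[score] = 0.3015 + 0.0873 = 0.3888

0.39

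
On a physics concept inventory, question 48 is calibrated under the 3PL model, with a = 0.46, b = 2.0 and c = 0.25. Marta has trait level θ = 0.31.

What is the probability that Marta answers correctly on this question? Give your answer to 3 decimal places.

P(θ) = c + (1 − c) · 1 / (1 + exp(−a(θ − b)))
Exponent: 0.46 × (0.31 − 2.0) = -0.7774
1/(1 + e^{0.7774}) = 0.3149
P = 0.25 + 0.75 × 0.3149 = 0.4862

0.486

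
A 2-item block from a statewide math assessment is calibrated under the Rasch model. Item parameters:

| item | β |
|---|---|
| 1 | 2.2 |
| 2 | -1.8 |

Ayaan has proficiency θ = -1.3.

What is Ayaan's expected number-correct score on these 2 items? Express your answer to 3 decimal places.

P(θ) = 1 / (1 + exp(−(θ − β)))
P_1 = 1/(1+e^{3.5000}) = 0.0293
P_2 = 1/(1+e^{-0.5000}) = 0.6225
E[score] = 0.0293 + 0.6225 = 0.6518

0.652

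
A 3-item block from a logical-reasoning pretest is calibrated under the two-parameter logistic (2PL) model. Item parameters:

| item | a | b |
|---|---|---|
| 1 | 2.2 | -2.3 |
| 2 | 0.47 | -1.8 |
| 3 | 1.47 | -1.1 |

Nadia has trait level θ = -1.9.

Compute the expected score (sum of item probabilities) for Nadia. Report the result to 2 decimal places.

P(θ) = 1 / (1 + exp(−a(θ − b)))
P_1 = 1/(1+e^{-0.8800}) = 0.7068
P_2 = 1/(1+e^{0.0470}) = 0.4883
P_3 = 1/(1+e^{1.1760}) = 0.2358
E[score] = 0.7068 + 0.4883 + 0.2358 = 1.4308

1.43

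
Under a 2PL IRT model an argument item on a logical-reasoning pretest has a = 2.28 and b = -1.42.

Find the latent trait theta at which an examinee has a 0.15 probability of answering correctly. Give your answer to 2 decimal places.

-2.18

P(theta) = 1 / (1 + exp(−a(theta − b)))
logit = ln(0.1500/0.8500) = -1.7346
theta = b + logit/(a) = -1.42 + (-1.7346)/2.2800 = -2.1808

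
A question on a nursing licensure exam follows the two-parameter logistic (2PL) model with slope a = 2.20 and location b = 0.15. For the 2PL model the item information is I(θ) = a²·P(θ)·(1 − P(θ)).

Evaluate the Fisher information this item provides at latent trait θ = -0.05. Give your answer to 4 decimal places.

P = 1/(1+e^{0.4400}) = 0.3917
P(1−P) = 0.3917 × 0.6083 = 0.2383
I = a² × P(1−P) = 2.20² × 0.2383 = 1.15328

1.1533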